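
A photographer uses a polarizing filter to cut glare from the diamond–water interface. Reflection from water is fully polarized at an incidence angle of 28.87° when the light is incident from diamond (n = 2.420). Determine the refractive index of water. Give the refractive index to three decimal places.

At the Brewster angle, tan θ_B = n₂/n₁ with n₁ on the incident side (diamond) and n₂ on the transmitted side (water).
n₂ = n₁ tan θ_B = 2.420 × tan 28.87° = 1.334.

n ≈ 1.334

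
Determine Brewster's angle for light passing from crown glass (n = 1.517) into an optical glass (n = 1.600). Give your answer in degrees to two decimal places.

tan θ_B = n₂/n₁ = 1.600/1.517 = 1.0547.
So θ_B = arctan 1.0547 = 46.53°.

θ_B ≈ 46.53°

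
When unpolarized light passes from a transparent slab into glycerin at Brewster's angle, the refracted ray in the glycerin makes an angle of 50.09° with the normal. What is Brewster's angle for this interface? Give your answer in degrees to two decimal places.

θ_B ≈ 39.91°

Since the reflected and refracted rays are at right angles at the polarizing angle, θ_B + θ_t = 90°.
θ_B = 90° − 50.09° = 39.91°.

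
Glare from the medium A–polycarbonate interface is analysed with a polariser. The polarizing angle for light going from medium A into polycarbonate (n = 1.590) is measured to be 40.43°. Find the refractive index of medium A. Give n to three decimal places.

n ≈ 1.866

At the polarizing angle, tan θ_B = n₂/n₁ with n₁ on the incident side (medium A) and n₂ on the transmitted side (polycarbonate).
n₁ = n₂ / tan θ_B = 1.590 / tan 40.43° = 1.866.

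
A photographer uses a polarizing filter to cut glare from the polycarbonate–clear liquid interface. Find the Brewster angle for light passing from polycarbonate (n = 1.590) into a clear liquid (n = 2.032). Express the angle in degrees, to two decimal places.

At Brewster's angle the reflected and refracted rays are perpendicular, which with Snell's law gives tan θ_B = n₂/n₁.
tan θ_B = n₂/n₁ = 2.032/1.590 = 1.2780.
So θ_B = arctan 1.2780 = 51.96°.

θ_B ≈ 51.96°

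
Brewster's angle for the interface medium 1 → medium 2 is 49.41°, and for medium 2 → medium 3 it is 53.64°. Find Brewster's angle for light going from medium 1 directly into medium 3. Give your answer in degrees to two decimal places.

tan θ_B(1→2) = n₂/n₁ = tan 49.41° = 1.1671.
tan θ_B(2→3) = n₃/n₂ = tan 53.64° = 1.3584.
n₃/n₁ = 1.5854. Then tan θ_B(1→3) = n₃/n₁, so θ_B(1→3) = arctan(1.5854) = 57.76°.

θ_B ≈ 57.76°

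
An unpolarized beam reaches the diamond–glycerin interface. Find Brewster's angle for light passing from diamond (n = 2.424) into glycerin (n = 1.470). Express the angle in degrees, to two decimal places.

Brewster's condition: tan θ_B = n₂/n₁ = 1.470/2.424 = 0.6064.
So θ_B = arctan 0.6064 = 31.23°.

θ_B ≈ 31.23°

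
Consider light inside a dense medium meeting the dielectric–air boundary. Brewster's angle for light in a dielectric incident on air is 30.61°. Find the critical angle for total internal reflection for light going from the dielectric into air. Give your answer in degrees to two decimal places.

tan θ_B = n₂/n₁ = tan 30.61° = 0.5916.
Total internal reflection: sin θ_c = n₂/n₁ = 0.5916.
θ_c = arcsin(0.5916) = 36.27°.

θ_c ≈ 36.27°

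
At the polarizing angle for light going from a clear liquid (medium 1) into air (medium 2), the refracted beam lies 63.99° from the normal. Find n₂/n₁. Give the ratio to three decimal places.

At Brewster incidence θ_B = 90° − θ_t = 90° − 63.99° = 26.01°.
tan θ_B = n₂/n₁, so n₂/n₁ = tan 26.01° = 0.488.

n₂/n₁ ≈ 0.488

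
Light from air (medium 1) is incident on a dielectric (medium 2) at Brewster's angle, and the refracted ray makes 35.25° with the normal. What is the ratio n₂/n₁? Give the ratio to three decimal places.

θ_B + θ_t = 90°, so θ_B = 90° − 35.25° = 54.75°.
tan θ_B = n₂/n₁, so n₂/n₁ = tan 54.75° = 1.415.

n₂/n₁ ≈ 1.415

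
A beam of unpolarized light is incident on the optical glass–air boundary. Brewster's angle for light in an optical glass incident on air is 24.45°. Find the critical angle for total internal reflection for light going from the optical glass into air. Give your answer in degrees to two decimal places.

θ_c ≈ 27.04°

From Brewster, n₂/n₁ = tan θ_B = tan 24.45° = 0.4547.
Then sin θ_c = n₂/n₁ = 0.4547, so θ_c = arcsin 0.4547 = 27.04°.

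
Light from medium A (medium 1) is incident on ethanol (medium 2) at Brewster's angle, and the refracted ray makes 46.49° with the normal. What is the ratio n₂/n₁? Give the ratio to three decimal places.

θ_B + θ_t = 90°, so θ_B = 90° − 46.49° = 43.51°.
Then n₂/n₁ = tan θ_B = tan 43.51° = 0.949.

n₂/n₁ ≈ 0.949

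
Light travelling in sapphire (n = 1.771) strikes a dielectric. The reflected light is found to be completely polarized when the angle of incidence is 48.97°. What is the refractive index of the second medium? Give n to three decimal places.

Full polarization of the reflected beam means tan θ_B = n₂/n₁, where n₁ is the incident medium (sapphire).
n₂ = n₁ tan θ_B = 1.771 × tan 48.97° = 2.035.

n ≈ 2.035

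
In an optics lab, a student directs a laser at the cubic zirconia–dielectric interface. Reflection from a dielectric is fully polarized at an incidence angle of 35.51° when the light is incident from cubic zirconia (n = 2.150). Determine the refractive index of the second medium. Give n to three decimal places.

At Brewster's angle, tan θ_B = n₂/n₁ with n₁ on the incident side (cubic zirconia) and n₂ on the transmitted side (a dielectric).
n₂ = n₁ tan θ_B = 2.150 × tan 35.51° = 1.534.

n ≈ 1.534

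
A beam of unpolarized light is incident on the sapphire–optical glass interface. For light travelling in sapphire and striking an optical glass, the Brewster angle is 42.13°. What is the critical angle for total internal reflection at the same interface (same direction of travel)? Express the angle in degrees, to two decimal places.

n₂/n₁ = tan 42.13° = 0.9045; the critical angle satisfies sin θ_c = n₂/n₁.
θ_c = arcsin(0.9045) = 64.76°.

θ_c ≈ 64.76°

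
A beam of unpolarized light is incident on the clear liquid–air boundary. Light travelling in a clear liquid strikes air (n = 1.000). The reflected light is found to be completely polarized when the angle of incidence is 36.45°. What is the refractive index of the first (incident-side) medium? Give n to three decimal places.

n ≈ 1.354

At the Brewster angle, tan θ_B = n₂/n₁ with n₁ on the incident side (a clear liquid) and n₂ on the transmitted side (air).
n₁ = n₂ / tan θ_B = 1.000 / tan 36.45° = 1.354.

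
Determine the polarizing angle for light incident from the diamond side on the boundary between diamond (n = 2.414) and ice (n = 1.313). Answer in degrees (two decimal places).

θ_B ≈ 28.54°

At Brewster's angle the reflected and refracted rays are perpendicular, which with Snell's law gives tan θ_B = n₂/n₁.
Brewster's condition: tan θ_B = n₂/n₁ = 1.313/2.414 = 0.5439. Taking the arctangent, θ_B = 28.54°.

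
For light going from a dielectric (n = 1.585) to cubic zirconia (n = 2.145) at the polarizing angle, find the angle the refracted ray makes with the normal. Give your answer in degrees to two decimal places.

θ_B = arctan(n₂/n₁) = arctan(2.145/1.585) = 53.54°.
At Brewster's angle the reflected and refracted rays are perpendicular, so θ_t = 90° − θ_B = 90° − 53.54° = 36.46°.

θ_t ≈ 36.46°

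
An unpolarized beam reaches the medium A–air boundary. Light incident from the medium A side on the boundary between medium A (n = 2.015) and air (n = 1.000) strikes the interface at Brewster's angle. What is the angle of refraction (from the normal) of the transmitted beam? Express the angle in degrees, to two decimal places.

θ_t ≈ 63.61°

First find Brewster's angle: tan θ_B = 1.000/2.015 = 0.4963, giving θ_B = 26.39°.
At Brewster's angle the reflected and refracted rays are perpendicular, so θ_t = 90° − θ_B = 90° − 26.39° = 63.61°.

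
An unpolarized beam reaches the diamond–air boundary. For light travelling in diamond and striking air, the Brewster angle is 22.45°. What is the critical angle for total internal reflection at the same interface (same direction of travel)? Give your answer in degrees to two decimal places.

θ_c ≈ 24.41°

n₂/n₁ = tan 22.45° = 0.4132; the critical angle satisfies sin θ_c = n₂/n₁.
θ_c = arcsin(0.4132) = 24.41°.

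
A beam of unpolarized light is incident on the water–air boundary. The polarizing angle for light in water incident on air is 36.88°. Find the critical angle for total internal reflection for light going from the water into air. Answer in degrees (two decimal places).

θ_c ≈ 48.61°

From Brewster, n₂/n₁ = tan θ_B = tan 36.88° = 0.7503.
Then sin θ_c = n₂/n₁ = 0.7503, so θ_c = arcsin 0.7503 = 48.61°.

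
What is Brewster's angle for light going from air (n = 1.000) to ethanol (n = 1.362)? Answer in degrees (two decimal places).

θ_B ≈ 53.71°

Here n₂/n₁ = 1.362/1.000 = 1.3620, and Brewster's law gives tan θ_B = n₂/n₁. Taking the arctangent, θ_B = 53.71°.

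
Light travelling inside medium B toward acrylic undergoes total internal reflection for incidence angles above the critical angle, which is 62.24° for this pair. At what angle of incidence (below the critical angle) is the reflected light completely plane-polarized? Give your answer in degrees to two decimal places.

At the critical angle sin θ_c = n₂/n₁, giving n₂/n₁ = sin 62.24° = 0.8849.
Then tan θ_B = n₂/n₁ = 0.8849, so θ_B = arctan 0.8849 = 41.51°.

θ_B ≈ 41.51°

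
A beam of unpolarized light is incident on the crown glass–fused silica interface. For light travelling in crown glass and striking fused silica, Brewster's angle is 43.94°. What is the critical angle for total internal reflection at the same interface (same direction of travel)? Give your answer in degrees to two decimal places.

tan θ_B = n₂/n₁ = tan 43.94° = 0.9637.
Total internal reflection: sin θ_c = n₂/n₁ = 0.9637.
θ_c = arcsin(0.9637) = 74.51°.

θ_c ≈ 74.51°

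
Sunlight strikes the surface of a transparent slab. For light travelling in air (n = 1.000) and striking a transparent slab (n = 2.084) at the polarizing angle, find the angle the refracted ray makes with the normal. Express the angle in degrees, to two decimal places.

tan θ_B = n₂/n₁ = 2.084/1.000 = 2.0840, so θ_B = 64.37°.
Since θ_B + θ_t = 90° at Brewster incidence, θ_t = 90° − 64.37° = 25.63°.

θ_t ≈ 25.63°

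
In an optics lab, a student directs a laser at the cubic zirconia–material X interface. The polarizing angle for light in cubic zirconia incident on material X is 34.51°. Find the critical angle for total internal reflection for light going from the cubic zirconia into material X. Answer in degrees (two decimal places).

tan θ_B = n₂/n₁ = tan 34.51° = 0.6875.
Total internal reflection: sin θ_c = n₂/n₁ = 0.6875.
θ_c = arcsin(0.6875) = 43.44°.

θ_c ≈ 43.44°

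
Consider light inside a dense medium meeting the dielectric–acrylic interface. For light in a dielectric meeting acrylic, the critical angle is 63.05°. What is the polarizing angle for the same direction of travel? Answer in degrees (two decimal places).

θ_B ≈ 41.71°

sin θ_c = n₂/n₁, so n₂/n₁ = sin 63.05° = 0.8914.
Brewster: tan θ_B = n₂/n₁ = 0.8914.
θ_B = arctan(0.8914) = 41.71°.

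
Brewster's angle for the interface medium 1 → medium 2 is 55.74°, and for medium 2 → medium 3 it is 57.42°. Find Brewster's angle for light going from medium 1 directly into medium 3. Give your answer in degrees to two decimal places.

θ_B ≈ 66.48°

Each Brewster angle gives a ratio: n₂/n₁ = tan 55.74° = 1.4681, n₃/n₂ = tan 57.42° = 1.5649.
n₃/n₁ = 2.2974. Then tan θ_B(1→3) = n₃/n₁, so θ_B(1→3) = arctan(2.2974) = 66.48°.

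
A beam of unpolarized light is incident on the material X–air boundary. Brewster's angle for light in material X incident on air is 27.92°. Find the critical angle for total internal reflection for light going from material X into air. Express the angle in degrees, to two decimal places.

n₂/n₁ = tan 27.92° = 0.5299; the critical angle satisfies sin θ_c = n₂/n₁.
θ_c = arcsin(0.5299) = 32.00°.

θ_c ≈ 32.00°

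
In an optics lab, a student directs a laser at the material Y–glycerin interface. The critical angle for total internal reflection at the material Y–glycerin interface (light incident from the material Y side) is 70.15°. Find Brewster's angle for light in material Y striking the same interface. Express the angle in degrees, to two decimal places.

n₂/n₁ = sin θ_c = sin 70.15° = 0.9406.
tan θ_B equals the same ratio, so θ_B = arctan(0.9406) = 43.25°.

θ_B ≈ 43.25°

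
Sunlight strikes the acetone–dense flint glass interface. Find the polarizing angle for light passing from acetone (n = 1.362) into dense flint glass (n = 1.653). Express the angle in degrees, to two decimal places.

θ_B ≈ 50.51°

The reflected p-component vanishes when tan θ_B = n₂/n₁.
tan θ_B = n₂/n₁ = 1.653/1.362 = 1.2137.
θ_B = arctan(1.2137) = 50.51°.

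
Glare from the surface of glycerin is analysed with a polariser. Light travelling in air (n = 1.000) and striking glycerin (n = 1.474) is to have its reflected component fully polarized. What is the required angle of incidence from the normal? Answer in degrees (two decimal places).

θ_B ≈ 55.85°

The reflected p-component vanishes when tan θ_B = n₂/n₁.
tan θ_B = n₂/n₁ = 1.474/1.000 = 1.4740.
θ_B = arctan(1.4740) = 55.85°.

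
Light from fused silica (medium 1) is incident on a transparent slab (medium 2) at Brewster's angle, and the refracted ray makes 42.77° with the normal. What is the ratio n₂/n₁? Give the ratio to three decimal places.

n₂/n₁ ≈ 1.081

θ_B + θ_t = 90°, so θ_B = 90° − 42.77° = 47.23°.
Then n₂/n₁ = tan θ_B = tan 47.23° = 1.081.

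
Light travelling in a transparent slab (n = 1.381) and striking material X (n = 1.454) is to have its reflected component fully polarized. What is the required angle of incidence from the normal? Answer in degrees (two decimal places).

θ_B ≈ 46.48°

The reflected p-component vanishes when tan θ_B = n₂/n₁.
tan θ_B = n₂/n₁ = 1.454/1.381 = 1.0529.
θ_B = arctan(1.0529) = 46.48°.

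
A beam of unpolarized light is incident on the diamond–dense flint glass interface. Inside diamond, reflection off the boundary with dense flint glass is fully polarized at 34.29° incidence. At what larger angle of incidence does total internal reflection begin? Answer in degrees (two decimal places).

n₂/n₁ = tan 34.29° = 0.6819; the critical angle satisfies sin θ_c = n₂/n₁.
θ_c = arcsin(0.6819) = 42.99°.

θ_c ≈ 42.99°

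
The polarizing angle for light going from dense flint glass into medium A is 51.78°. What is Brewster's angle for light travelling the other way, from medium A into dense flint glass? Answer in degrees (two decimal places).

Reversing the direction swaps n₁ and n₂, so tan θ_B' = 1/tan θ_B and θ_B' = 90° − θ_B.
Hence θ_B' = 90° − 51.78° = 38.22°.

θ_B' ≈ 38.22°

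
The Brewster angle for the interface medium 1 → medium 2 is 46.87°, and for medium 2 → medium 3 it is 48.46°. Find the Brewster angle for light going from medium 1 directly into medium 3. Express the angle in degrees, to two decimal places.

tan θ_B(1→2) = n₂/n₁ = tan 46.87° = 1.0675.
tan θ_B(2→3) = n₃/n₂ = tan 48.46° = 1.1287.
So n₃/n₁ = (n₂/n₁)(n₃/n₂) = 1.0675 × 1.1287 = 1.2049.
θ_B(1→3) = arctan(1.2049) = 50.31°.

θ_B ≈ 50.31°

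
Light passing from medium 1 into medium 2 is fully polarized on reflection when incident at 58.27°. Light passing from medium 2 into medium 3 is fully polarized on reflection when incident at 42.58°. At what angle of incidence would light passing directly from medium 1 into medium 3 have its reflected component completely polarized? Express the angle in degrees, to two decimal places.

n₂/n₁ = tan 58.27° = 1.6172 and n₃/n₂ = tan 42.58° = 0.9189.
n₃/n₁ = 1.4861. Then tan θ_B(1→3) = n₃/n₁, so θ_B(1→3) = arctan(1.4861) = 56.06°.

θ_B ≈ 56.06°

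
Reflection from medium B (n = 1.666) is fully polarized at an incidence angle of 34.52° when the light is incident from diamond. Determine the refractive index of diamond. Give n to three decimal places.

n ≈ 2.422

Brewster's law: tan θ_B = n₂/n₁ (light incident in diamond, refracted into medium B).
n₁ = n₂ / tan θ_B = 1.666 / tan 34.52° = 2.422.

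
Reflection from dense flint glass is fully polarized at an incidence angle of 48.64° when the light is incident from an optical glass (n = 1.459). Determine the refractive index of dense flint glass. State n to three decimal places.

Full polarization of the reflected beam means tan θ_B = n₂/n₁, where n₁ is the incident medium (an optical glass).
n₂ = n₁ tan θ_B = 1.459 × tan 48.64° = 1.657.

n ≈ 1.657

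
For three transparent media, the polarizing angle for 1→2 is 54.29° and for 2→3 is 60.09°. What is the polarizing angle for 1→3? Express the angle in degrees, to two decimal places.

θ_B ≈ 67.53°

n₂/n₁ = tan 54.29° = 1.3911 and n₃/n₂ = tan 60.09° = 1.7384.
n₃/n₁ = 2.4183. Then tan θ_B(1→3) = n₃/n₁, so θ_B(1→3) = arctan(2.4183) = 67.53°.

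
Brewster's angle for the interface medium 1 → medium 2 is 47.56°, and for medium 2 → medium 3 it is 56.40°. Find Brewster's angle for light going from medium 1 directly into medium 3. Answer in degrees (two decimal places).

θ_B ≈ 58.72°

tan θ_B(1→2) = n₂/n₁ = tan 47.56° = 1.0936.
tan θ_B(2→3) = n₃/n₂ = tan 56.40° = 1.5051.
Multiplying, n₃/n₁ = 1.0936 × 1.5051 = 1.6460, and θ_B(1→3) = arctan 1.6460 = 58.72°.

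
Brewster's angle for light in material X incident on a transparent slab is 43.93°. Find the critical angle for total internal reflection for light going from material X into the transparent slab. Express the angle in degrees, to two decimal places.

θ_c ≈ 74.44°

n₂/n₁ = tan 43.93° = 0.9633; the critical angle satisfies sin θ_c = n₂/n₁.
θ_c = arcsin(0.9633) = 74.44°.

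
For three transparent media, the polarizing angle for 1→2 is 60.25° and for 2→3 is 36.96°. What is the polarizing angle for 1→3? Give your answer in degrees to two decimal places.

n₂/n₁ = tan 60.25° = 1.7496 and n₃/n₂ = tan 36.96° = 0.7525.
Multiplying, n₃/n₁ = 1.7496 × 0.7525 = 1.3165, and θ_B(1→3) = arctan 1.3165 = 52.78°.

θ_B ≈ 52.78°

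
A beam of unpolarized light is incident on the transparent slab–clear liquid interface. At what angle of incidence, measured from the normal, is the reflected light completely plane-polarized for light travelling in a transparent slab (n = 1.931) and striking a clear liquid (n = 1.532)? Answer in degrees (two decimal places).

Here n₂/n₁ = 1.532/1.931 = 0.7934, and Brewster's law gives tan θ_B = n₂/n₁. Taking the arctangent, θ_B = 38.43°.

θ_B ≈ 38.43°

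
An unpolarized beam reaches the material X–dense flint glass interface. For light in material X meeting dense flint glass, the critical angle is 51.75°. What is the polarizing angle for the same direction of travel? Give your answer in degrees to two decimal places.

n₂/n₁ = sin θ_c = sin 51.75° = 0.7853.
tan θ_B equals the same ratio, so θ_B = arctan(0.7853) = 38.14°.

θ_B ≈ 38.14°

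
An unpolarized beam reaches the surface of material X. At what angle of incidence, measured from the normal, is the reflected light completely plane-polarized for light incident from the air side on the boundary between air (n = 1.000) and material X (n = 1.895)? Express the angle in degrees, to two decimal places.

At Brewster's angle the reflected and refracted rays are perpendicular, which with Snell's law gives tan θ_B = n₂/n₁.
Brewster's condition: tan θ_B = n₂/n₁ = 1.895/1.000 = 1.8950.
So θ_B = arctan 1.8950 = 62.18°.

θ_B ≈ 62.18°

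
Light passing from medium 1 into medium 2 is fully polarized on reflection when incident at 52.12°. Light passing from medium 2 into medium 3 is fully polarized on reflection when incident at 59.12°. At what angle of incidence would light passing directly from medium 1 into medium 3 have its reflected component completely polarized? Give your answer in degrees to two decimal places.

Each Brewster angle gives a ratio: n₂/n₁ = tan 52.12° = 1.2855, n₃/n₂ = tan 59.12° = 1.6722.
So n₃/n₁ = (n₂/n₁)(n₃/n₂) = 1.2855 × 1.6722 = 2.1496.
θ_B(1→3) = arctan(2.1496) = 65.05°.

θ_B ≈ 65.05°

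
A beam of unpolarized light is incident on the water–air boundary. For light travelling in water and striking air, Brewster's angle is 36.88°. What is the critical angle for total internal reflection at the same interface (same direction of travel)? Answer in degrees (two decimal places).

n₂/n₁ = tan 36.88° = 0.7503; the critical angle satisfies sin θ_c = n₂/n₁.
θ_c = arcsin(0.7503) = 48.61°.

θ_c ≈ 48.61°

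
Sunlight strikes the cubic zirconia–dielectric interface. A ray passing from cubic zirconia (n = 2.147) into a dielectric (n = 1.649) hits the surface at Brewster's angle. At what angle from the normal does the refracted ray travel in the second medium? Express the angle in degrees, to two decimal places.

θ_B = arctan(n₂/n₁) = arctan(1.649/2.147) = 37.53°.
Since θ_B + θ_t = 90° at Brewster incidence, θ_t = 90° − 37.53° = 52.47°.

θ_t ≈ 52.47°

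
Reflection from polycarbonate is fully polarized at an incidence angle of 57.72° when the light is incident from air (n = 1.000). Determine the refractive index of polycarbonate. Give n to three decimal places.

Full polarization of the reflected beam means tan θ_B = n₂/n₁, where n₁ is the incident medium (air).
n₂ = n₁ tan θ_B = 1.000 × tan 57.72° = 1.583.

n ≈ 1.583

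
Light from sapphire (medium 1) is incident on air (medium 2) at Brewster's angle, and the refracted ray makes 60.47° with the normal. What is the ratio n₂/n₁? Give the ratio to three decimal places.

θ_B + θ_t = 90°, so θ_B = 90° − 60.47° = 29.53°.
tan θ_B = n₂/n₁, so n₂/n₁ = tan 29.53° = 0.566.

n₂/n₁ ≈ 0.566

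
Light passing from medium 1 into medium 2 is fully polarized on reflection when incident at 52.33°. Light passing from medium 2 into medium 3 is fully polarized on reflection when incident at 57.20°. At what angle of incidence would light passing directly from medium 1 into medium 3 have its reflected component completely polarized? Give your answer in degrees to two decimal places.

θ_B ≈ 63.55°

n₂/n₁ = tan 52.33° = 1.2952 and n₃/n₂ = tan 57.20° = 1.5517.
Multiplying, n₃/n₁ = 1.2952 × 1.5517 = 2.0098, and θ_B(1→3) = arctan 2.0098 = 63.55°.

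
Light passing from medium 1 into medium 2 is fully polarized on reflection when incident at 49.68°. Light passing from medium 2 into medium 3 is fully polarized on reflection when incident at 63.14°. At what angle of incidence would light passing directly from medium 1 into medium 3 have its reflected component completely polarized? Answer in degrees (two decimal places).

θ_B ≈ 66.74°

tan θ_B(1→2) = n₂/n₁ = tan 49.68° = 1.1783.
tan θ_B(2→3) = n₃/n₂ = tan 63.14° = 1.9745.
n₃/n₁ = 2.3266. Then tan θ_B(1→3) = n₃/n₁, so θ_B(1→3) = arctan(2.3266) = 66.74°.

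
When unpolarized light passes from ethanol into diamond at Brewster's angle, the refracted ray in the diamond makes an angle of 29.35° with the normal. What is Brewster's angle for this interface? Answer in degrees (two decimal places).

Brewster's condition makes the reflected and refracted beams perpendicular: θ_B + θ_t = 90°.
θ_B = 90° − 29.35° = 60.65°.

θ_B ≈ 60.65°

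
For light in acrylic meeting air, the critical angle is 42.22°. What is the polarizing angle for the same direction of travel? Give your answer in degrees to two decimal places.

n₂/n₁ = sin θ_c = sin 42.22° = 0.6720.
tan θ_B equals the same ratio, so θ_B = arctan(0.6720) = 33.90°.

θ_B ≈ 33.90°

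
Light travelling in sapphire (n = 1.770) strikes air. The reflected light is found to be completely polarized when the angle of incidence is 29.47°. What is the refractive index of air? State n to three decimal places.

n ≈ 1.000

At Brewster's angle, tan θ_B = n₂/n₁ with n₁ on the incident side (sapphire) and n₂ on the transmitted side (air).
n₂ = n₁ tan θ_B = 1.770 × tan 29.47° = 1.000.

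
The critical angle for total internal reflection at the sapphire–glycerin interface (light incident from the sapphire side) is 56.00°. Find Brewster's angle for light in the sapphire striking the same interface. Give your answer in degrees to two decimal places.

θ_B ≈ 39.66°

At the critical angle sin θ_c = n₂/n₁, giving n₂/n₁ = sin 56.00° = 0.8290.
Then tan θ_B = n₂/n₁ = 0.8290, so θ_B = arctan 0.8290 = 39.66°.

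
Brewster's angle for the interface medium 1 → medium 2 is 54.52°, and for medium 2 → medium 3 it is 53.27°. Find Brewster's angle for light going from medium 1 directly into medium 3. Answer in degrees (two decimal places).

tan θ_B(1→2) = n₂/n₁ = tan 54.52° = 1.4030.
tan θ_B(2→3) = n₃/n₂ = tan 53.27° = 1.3401.
n₃/n₁ = 1.8802. Then tan θ_B(1→3) = n₃/n₁, so θ_B(1→3) = arctan(1.8802) = 61.99°.

θ_B ≈ 61.99°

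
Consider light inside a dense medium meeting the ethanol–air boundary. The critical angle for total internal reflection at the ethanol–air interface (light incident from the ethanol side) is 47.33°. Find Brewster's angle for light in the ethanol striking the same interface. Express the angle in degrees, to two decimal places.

θ_B ≈ 36.33°

n₂/n₁ = sin θ_c = sin 47.33° = 0.7353.
tan θ_B equals the same ratio, so θ_B = arctan(0.7353) = 36.33°.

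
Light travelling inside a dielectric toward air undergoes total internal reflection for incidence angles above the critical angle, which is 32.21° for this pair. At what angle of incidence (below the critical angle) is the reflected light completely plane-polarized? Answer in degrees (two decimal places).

sin θ_c = n₂/n₁, so n₂/n₁ = sin 32.21° = 0.5330.
Brewster: tan θ_B = n₂/n₁ = 0.5330.
θ_B = arctan(0.5330) = 28.06°.

θ_B ≈ 28.06°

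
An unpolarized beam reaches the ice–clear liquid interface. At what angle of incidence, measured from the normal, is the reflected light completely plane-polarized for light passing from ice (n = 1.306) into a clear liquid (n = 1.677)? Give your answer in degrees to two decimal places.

θ_B ≈ 52.09°

Brewster's condition: tan θ_B = n₂/n₁ = 1.677/1.306 = 1.2841. Taking the arctangent, θ_B = 52.09°.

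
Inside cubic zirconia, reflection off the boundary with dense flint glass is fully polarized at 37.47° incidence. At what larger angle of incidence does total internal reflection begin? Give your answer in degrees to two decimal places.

n₂/n₁ = tan 37.47° = 0.7665; the critical angle satisfies sin θ_c = n₂/n₁.
θ_c = arcsin(0.7665) = 50.04°.

θ_c ≈ 50.04°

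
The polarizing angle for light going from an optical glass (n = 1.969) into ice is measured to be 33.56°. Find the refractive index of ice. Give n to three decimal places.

Brewster's law: tan θ_B = n₂/n₁ (light incident in an optical glass, refracted into ice).
n₂ = n₁ tan θ_B = 1.969 × tan 33.56° = 1.306.

n ≈ 1.306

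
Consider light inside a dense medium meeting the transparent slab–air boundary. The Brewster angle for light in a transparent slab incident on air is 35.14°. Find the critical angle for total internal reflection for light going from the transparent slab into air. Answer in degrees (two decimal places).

From Brewster, n₂/n₁ = tan θ_B = tan 35.14° = 0.7039.
Then sin θ_c = n₂/n₁ = 0.7039, so θ_c = arcsin 0.7039 = 44.74°.

θ_c ≈ 44.74°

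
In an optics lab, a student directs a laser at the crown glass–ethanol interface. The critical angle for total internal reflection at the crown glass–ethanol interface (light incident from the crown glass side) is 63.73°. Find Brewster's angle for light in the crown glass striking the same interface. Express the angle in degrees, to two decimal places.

n₂/n₁ = sin θ_c = sin 63.73° = 0.8967.
tan θ_B equals the same ratio, so θ_B = arctan(0.8967) = 41.88°.

θ_B ≈ 41.88°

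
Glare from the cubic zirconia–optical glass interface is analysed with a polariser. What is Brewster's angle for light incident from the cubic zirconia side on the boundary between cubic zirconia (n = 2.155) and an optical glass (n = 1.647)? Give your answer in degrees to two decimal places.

θ_B ≈ 37.39°

tan θ_B = n₂/n₁ = 1.647/2.155 = 0.7643.
So θ_B = arctan 0.7643 = 37.39°.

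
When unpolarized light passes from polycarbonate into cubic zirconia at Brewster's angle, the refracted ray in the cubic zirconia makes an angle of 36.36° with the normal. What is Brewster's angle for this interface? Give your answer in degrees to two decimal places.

θ_B ≈ 53.64°

Since the reflected and refracted rays are at right angles at the polarizing angle, θ_B + θ_t = 90°.
So θ_B = 90° − θ_t = 90° − 36.36° = 53.64°.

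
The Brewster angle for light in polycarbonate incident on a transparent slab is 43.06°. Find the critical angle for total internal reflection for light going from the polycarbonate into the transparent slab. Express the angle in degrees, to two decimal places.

θ_c ≈ 69.14°

tan θ_B = n₂/n₁ = tan 43.06° = 0.9345.
Total internal reflection: sin θ_c = n₂/n₁ = 0.9345.
θ_c = arcsin(0.9345) = 69.14°.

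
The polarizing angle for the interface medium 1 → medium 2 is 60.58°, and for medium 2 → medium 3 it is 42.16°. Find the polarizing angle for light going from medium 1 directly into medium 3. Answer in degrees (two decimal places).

θ_B ≈ 58.09°

Each Brewster angle gives a ratio: n₂/n₁ = tan 60.58° = 1.7733, n₃/n₂ = tan 42.16° = 0.9055.
Multiplying, n₃/n₁ = 1.7733 × 0.9055 = 1.6056, and θ_B(1→3) = arctan 1.6056 = 58.09°.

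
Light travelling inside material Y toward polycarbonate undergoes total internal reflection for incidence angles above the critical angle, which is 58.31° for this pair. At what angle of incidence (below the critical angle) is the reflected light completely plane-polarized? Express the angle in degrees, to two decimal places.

At the critical angle sin θ_c = n₂/n₁, giving n₂/n₁ = sin 58.31° = 0.8509.
Then tan θ_B = n₂/n₁ = 0.8509, so θ_B = arctan 0.8509 = 40.39°.

θ_B ≈ 40.39°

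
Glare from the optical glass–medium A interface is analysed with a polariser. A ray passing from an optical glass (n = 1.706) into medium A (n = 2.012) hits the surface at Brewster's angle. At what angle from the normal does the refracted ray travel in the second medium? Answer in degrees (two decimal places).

θ_t ≈ 40.30°

tan θ_B = n₂/n₁ = 2.012/1.706 = 1.1794, so θ_B = 49.70°.
Since θ_B + θ_t = 90° at Brewster incidence, θ_t = 90° − 49.70° = 40.30°.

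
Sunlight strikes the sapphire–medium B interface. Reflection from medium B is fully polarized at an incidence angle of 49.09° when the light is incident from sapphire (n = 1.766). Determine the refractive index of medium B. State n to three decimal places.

n ≈ 2.038

Brewster's law: tan θ_B = n₂/n₁ (light incident in sapphire, refracted into medium B).
n₂ = n₁ tan θ_B = 1.766 × tan 49.09° = 2.038.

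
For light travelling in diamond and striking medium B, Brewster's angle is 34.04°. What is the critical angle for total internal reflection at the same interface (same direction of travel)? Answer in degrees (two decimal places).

n₂/n₁ = tan 34.04° = 0.6755; the critical angle satisfies sin θ_c = n₂/n₁.
θ_c = arcsin(0.6755) = 42.49°.

θ_c ≈ 42.49°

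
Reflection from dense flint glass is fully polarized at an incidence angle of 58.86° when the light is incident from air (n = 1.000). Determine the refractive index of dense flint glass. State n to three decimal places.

n ≈ 1.655

Brewster's law: tan θ_B = n₂/n₁ (light incident in air, refracted into dense flint glass).
n₂ = n₁ tan θ_B = 1.000 × tan 58.86° = 1.655.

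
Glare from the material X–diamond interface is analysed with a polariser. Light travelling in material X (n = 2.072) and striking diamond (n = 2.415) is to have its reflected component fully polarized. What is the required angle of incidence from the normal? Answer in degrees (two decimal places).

θ_B ≈ 49.37°

Here n₂/n₁ = 2.415/2.072 = 1.1655, and Brewster's law gives tan θ_B = n₂/n₁.
θ_B = arctan(1.1655) = 49.37°.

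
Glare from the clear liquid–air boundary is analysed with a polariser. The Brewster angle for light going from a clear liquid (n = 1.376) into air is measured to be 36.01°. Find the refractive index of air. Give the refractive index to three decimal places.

Brewster's law: tan θ_B = n₂/n₁ (light incident in a clear liquid, refracted into air).
n₂ = n₁ tan θ_B = 1.376 × tan 36.01° = 1.000.

n ≈ 1.000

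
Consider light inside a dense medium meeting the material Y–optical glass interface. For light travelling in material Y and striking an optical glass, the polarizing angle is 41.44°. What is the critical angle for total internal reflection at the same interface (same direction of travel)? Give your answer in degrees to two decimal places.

θ_c ≈ 61.99°

From Brewster, n₂/n₁ = tan θ_B = tan 41.44° = 0.8829.
Then sin θ_c = n₂/n₁ = 0.8829, so θ_c = arcsin 0.8829 = 61.99°.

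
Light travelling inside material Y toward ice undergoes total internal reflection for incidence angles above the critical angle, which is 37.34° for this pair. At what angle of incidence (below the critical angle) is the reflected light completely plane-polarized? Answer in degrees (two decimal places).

θ_B ≈ 31.24°

sin θ_c = n₂/n₁, so n₂/n₁ = sin 37.34° = 0.6065.
Brewster: tan θ_B = n₂/n₁ = 0.6065.
θ_B = arctan(0.6065) = 31.24°.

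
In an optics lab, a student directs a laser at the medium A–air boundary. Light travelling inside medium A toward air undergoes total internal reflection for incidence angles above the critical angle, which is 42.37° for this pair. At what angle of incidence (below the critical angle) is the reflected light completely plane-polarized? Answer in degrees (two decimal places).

θ_B ≈ 33.98°

At the critical angle sin θ_c = n₂/n₁, giving n₂/n₁ = sin 42.37° = 0.6739.
Then tan θ_B = n₂/n₁ = 0.6739, so θ_B = arctan 0.6739 = 33.98°.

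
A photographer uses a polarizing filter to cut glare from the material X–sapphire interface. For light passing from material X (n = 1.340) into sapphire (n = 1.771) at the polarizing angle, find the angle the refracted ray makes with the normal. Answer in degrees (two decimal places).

θ_t ≈ 37.11°

tan θ_B = n₂/n₁ = 1.771/1.340 = 1.3216, so θ_B = 52.89°.
The refracted ray is perpendicular to the reflected ray, so θ_t = 90° − θ_B = 37.11°.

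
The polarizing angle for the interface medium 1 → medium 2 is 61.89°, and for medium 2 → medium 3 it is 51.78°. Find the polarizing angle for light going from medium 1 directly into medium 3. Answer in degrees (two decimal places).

Each Brewster angle gives a ratio: n₂/n₁ = tan 61.89° = 1.8720, n₃/n₂ = tan 51.78° = 1.2699.
n₃/n₁ = 2.3772. Then tan θ_B(1→3) = n₃/n₁, so θ_B(1→3) = arctan(2.3772) = 67.19°.

θ_B ≈ 67.19°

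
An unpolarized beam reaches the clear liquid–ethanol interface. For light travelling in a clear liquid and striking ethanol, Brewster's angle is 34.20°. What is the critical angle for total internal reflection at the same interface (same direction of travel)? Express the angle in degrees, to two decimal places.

n₂/n₁ = tan 34.20° = 0.6796; the critical angle satisfies sin θ_c = n₂/n₁.
θ_c = arcsin(0.6796) = 42.81°.

θ_c ≈ 42.81°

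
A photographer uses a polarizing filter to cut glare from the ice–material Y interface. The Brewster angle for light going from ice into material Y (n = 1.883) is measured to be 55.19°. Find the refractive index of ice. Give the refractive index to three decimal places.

Brewster's law: tan θ_B = n₂/n₁ (light incident in ice, refracted into material Y).
n₁ = n₂ / tan θ_B = 1.883 / tan 55.19° = 1.309.

n ≈ 1.309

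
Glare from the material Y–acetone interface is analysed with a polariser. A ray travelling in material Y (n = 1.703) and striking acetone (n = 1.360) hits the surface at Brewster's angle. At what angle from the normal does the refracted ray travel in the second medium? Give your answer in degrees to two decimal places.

tan θ_B = n₂/n₁ = 1.360/1.703 = 0.7986, so θ_B = 38.61°.
Since θ_B + θ_t = 90° at Brewster incidence, θ_t = 90° − 38.61° = 51.39°.

θ_t ≈ 51.39°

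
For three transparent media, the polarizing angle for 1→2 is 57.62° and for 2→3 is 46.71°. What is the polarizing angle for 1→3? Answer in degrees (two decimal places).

θ_B ≈ 59.15°

Each Brewster angle gives a ratio: n₂/n₁ = tan 57.62° = 1.5770, n₃/n₂ = tan 46.71° = 1.0615.
n₃/n₁ = 1.6740. Then tan θ_B(1→3) = n₃/n₁, so θ_B(1→3) = arctan(1.6740) = 59.15°.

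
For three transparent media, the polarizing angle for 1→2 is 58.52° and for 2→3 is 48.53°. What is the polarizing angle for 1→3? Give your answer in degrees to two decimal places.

θ_B ≈ 61.58°

tan θ_B(1→2) = n₂/n₁ = tan 58.52° = 1.6331.
tan θ_B(2→3) = n₃/n₂ = tan 48.53° = 1.1315.
n₃/n₁ = 1.8479. Then tan θ_B(1→3) = n₃/n₁, so θ_B(1→3) = arctan(1.8479) = 61.58°.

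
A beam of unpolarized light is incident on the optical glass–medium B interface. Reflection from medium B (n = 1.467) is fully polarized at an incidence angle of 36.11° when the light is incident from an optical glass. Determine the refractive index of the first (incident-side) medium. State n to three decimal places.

n ≈ 2.011

Brewster's law: tan θ_B = n₂/n₁ (light incident in an optical glass, refracted into medium B).
n₁ = n₂ / tan θ_B = 1.467 / tan 36.11° = 2.011.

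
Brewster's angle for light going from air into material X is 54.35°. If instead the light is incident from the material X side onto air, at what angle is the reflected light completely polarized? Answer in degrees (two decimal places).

tan θ_B' = n₁/n₂ = 1/tan θ_B, so θ_B' = 90° − θ_B.
θ_B' = 90° − 54.35° = 35.65°.

θ_B' ≈ 35.65°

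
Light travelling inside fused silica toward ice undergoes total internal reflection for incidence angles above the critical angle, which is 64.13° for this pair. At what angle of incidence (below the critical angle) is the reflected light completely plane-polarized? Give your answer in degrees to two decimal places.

θ_B ≈ 41.98°

At the critical angle sin θ_c = n₂/n₁, giving n₂/n₁ = sin 64.13° = 0.8998.
Then tan θ_B = n₂/n₁ = 0.8998, so θ_B = arctan 0.8998 = 41.98°.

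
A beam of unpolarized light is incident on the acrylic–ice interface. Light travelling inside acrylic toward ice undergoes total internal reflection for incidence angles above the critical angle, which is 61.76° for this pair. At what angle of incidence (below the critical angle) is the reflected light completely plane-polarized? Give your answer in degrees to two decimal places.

n₂/n₁ = sin θ_c = sin 61.76° = 0.8810.
tan θ_B equals the same ratio, so θ_B = arctan(0.8810) = 41.38°.

θ_B ≈ 41.38°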